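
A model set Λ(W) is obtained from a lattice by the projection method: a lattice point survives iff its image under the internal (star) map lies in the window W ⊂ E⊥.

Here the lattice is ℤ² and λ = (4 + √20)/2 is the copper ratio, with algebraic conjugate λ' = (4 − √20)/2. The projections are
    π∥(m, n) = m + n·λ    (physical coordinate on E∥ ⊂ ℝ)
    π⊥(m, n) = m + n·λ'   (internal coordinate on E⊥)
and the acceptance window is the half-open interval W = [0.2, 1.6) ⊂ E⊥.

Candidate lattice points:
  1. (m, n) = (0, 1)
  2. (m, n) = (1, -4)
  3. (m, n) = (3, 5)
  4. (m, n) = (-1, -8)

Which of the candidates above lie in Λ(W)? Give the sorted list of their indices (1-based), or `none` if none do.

4

λ' = (4−√20)/2 ≈ -0.2361.
candidate 1: (m,n)=(0,1) → π∥ = 0+1·λ ≈ 4.2361, π⊥ = 0+1·λ' ≈ -0.2361 ∉ [0.2, 1.6) ⇒ out
candidate 2: (m,n)=(1,-4) → π∥ = 1-4·λ ≈ -15.9443, π⊥ = 1-4·λ' ≈ 1.9443 ∉ [0.2, 1.6) ⇒ out
candidate 3: (m,n)=(3,5) → π∥ = 3+5·λ ≈ 24.1803, π⊥ = 3+5·λ' ≈ 1.8197 ∉ [0.2, 1.6) ⇒ out
candidate 4: (m,n)=(-1,-8) → π∥ = -1-8·λ ≈ -34.8885, π⊥ = -1-8·λ' ≈ 0.8885 ∈ [0.2, 1.6) ⇒ IN Λ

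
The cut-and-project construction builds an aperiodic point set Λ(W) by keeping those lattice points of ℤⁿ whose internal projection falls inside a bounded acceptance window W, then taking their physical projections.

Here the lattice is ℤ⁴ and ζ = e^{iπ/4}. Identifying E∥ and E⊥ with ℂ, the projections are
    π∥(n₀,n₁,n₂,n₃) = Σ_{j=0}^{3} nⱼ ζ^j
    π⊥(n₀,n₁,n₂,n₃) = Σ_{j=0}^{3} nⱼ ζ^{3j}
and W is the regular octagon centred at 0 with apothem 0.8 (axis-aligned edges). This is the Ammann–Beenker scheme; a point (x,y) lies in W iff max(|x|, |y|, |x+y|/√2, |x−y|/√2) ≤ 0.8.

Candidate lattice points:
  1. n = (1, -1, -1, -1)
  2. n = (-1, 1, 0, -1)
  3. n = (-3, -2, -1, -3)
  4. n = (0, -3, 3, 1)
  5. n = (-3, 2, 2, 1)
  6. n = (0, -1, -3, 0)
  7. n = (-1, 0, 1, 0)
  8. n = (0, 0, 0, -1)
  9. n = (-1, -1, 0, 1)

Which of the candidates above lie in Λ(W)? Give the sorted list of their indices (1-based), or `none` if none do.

With ζ = e^{iπ/4} the internal vectors are ζ^0,ζ^3,ζ^6,ζ^9.
candidate 1: n = (1, -1, -1, -1) → π⊥ ≈ (+1.00000, -0.41421); max(|x|,|y|,|x±y|/√2) = 1.00000 > 0.8 ⇒ ∉ W
candidate 2: n = (-1, 1, 0, -1) → π⊥ ≈ (-2.41421, +0.00000); max(|x|,|y|,|x±y|/√2) = 2.41421 > 0.8 ⇒ ∉ W
candidate 3: n = (-3, -2, -1, -3) → π⊥ ≈ (-3.70711, -2.53553); max(|x|,|y|,|x±y|/√2) = 4.41421 > 0.8 ⇒ ∉ W
candidate 4: n = (0, -3, 3, 1) → π⊥ ≈ (+2.82843, -4.41421); max(|x|,|y|,|x±y|/√2) = 5.12132 > 0.8 ⇒ ∉ W
candidate 5: n = (-3, 2, 2, 1) → π⊥ ≈ (-3.70711, +0.12132); max(|x|,|y|,|x±y|/√2) = 3.70711 > 0.8 ⇒ ∉ W
candidate 6: n = (0, -1, -3, 0) → π⊥ ≈ (+0.70711, +2.29289); max(|x|,|y|,|x±y|/√2) = 2.29289 > 0.8 ⇒ ∉ W
candidate 7: n = (-1, 0, 1, 0) → π⊥ ≈ (-1.00000, -1.00000); max(|x|,|y|,|x±y|/√2) = 1.41421 > 0.8 ⇒ ∉ W
candidate 8: n = (0, 0, 0, -1) → π⊥ ≈ (-0.70711, -0.70711); max(|x|,|y|,|x±y|/√2) = 1.00000 > 0.8 ⇒ ∉ W
candidate 9: n = (-1, -1, 0, 1) → π⊥ ≈ (+0.41421, +0.00000); max(|x|,|y|,|x±y|/√2) = 0.41421 ≤ 0.8 ⇒ ∈ W

9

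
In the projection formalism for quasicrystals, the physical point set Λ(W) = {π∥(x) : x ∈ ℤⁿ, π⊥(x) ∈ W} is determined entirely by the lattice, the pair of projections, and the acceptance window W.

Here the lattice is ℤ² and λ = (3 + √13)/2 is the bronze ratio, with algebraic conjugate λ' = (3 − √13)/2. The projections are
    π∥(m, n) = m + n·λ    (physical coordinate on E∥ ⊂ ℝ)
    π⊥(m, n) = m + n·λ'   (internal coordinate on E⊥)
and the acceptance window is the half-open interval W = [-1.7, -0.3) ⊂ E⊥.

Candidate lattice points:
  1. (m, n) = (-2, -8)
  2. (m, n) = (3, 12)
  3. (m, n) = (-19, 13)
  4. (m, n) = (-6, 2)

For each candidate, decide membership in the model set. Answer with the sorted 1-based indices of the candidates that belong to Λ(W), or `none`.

2

Numerically λ ≈ 3.3028 and λ' = −1/λ ≈ -0.3028.
[1] lift (-2,-8): star map gives 0.4222; window check -1.7 ≤ 0.4222 < -0.3 is false → out
[2] lift (3,12): star map gives -0.6333; window check -1.7 ≤ -0.6333 < -0.3 is true → IN Λ
[3] lift (-19,13): star map gives -22.9361; window check -1.7 ≤ -22.9361 < -0.3 is false → out
[4] lift (-6,2): star map gives -6.6056; window check -1.7 ≤ -6.6056 < -0.3 is false → out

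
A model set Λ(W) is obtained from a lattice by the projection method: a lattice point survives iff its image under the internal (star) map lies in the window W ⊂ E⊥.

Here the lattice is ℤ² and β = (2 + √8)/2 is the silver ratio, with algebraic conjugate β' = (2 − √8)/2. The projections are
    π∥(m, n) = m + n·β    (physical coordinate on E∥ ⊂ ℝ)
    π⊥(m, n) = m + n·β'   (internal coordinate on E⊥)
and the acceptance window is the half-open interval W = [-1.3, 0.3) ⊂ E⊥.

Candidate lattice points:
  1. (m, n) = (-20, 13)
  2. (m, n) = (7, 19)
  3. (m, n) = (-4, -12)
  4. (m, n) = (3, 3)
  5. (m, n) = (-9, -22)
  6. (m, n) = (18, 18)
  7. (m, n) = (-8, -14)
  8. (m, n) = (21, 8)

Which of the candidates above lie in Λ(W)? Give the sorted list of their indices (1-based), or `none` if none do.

2, 5

Compute β' = (2−√8)/2 = -0.4142, so π⊥(m,n) = m -0.4142·n.
#1 (-20,13): internal coord -20 + (13)·β' = -25.3848; -25.3848 ∉ [-1.3, 0.3) → out
#2 (7,19): internal coord 7 + (19)·β' = -0.8701; -0.8701 ∈ [-1.3, 0.3) → IN Λ
#3 (-4,-12): internal coord -4 + (-12)·β' = +0.9706; +0.9706 ∉ [-1.3, 0.3) → out
#4 (3,3): internal coord 3 + (3)·β' = +1.7574; +1.7574 ∉ [-1.3, 0.3) → out
#5 (-9,-22): internal coord -9 + (-22)·β' = +0.1127; +0.1127 ∈ [-1.3, 0.3) → IN Λ
#6 (18,18): internal coord 18 + (18)·β' = +10.5442; +10.5442 ∉ [-1.3, 0.3) → out
#7 (-8,-14): internal coord -8 + (-14)·β' = -2.2010; -2.2010 ∉ [-1.3, 0.3) → out
#8 (21,8): internal coord 21 + (8)·β' = +17.6863; +17.6863 ∉ [-1.3, 0.3) → out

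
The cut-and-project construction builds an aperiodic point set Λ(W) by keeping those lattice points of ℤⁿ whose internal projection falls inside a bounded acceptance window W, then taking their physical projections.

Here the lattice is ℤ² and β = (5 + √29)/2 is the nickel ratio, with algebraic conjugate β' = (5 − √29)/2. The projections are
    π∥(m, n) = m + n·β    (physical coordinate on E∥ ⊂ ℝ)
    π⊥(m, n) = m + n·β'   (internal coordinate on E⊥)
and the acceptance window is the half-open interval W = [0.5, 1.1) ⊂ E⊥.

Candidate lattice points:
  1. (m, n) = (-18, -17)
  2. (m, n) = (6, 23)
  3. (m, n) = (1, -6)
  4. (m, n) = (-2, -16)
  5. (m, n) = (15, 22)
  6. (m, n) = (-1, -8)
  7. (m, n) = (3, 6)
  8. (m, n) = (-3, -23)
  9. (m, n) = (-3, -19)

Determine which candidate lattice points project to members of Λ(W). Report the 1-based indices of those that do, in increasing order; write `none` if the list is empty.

4, 6, 9

β' = (5−√29)/2 ≈ -0.192582.
candidate 1: (m,n)=(-18,-17) → π∥ = -18-17·β ≈ -106.273901, π⊥ = -18-17·β' ≈ -14.726099 ∉ [0.5, 1.1) ⇒ out
candidate 2: (m,n)=(6,23) → π∥ = 6+23·β ≈ 125.429395, π⊥ = 6+23·β' ≈ 1.570605 ∉ [0.5, 1.1) ⇒ out
candidate 3: (m,n)=(1,-6) → π∥ = 1-6·β ≈ -30.155494, π⊥ = 1-6·β' ≈ 2.155494 ∉ [0.5, 1.1) ⇒ out
candidate 4: (m,n)=(-2,-16) → π∥ = -2-16·β ≈ -85.081318, π⊥ = -2-16·β' ≈ 1.081318 ∈ [0.5, 1.1) ⇒ IN Λ
candidate 5: (m,n)=(15,22) → π∥ = 15+22·β ≈ 129.236813, π⊥ = 15+22·β' ≈ 10.763187 ∉ [0.5, 1.1) ⇒ out
candidate 6: (m,n)=(-1,-8) → π∥ = -1-8·β ≈ -42.540659, π⊥ = -1-8·β' ≈ 0.540659 ∈ [0.5, 1.1) ⇒ IN Λ
candidate 7: (m,n)=(3,6) → π∥ = 3+6·β ≈ 34.155494, π⊥ = 3+6·β' ≈ 1.844506 ∉ [0.5, 1.1) ⇒ out
candidate 8: (m,n)=(-3,-23) → π∥ = -3-23·β ≈ -122.429395, π⊥ = -3-23·β' ≈ 1.429395 ∉ [0.5, 1.1) ⇒ out
candidate 9: (m,n)=(-3,-19) → π∥ = -3-19·β ≈ -101.659066, π⊥ = -3-19·β' ≈ 0.659066 ∈ [0.5, 1.1) ⇒ IN Λ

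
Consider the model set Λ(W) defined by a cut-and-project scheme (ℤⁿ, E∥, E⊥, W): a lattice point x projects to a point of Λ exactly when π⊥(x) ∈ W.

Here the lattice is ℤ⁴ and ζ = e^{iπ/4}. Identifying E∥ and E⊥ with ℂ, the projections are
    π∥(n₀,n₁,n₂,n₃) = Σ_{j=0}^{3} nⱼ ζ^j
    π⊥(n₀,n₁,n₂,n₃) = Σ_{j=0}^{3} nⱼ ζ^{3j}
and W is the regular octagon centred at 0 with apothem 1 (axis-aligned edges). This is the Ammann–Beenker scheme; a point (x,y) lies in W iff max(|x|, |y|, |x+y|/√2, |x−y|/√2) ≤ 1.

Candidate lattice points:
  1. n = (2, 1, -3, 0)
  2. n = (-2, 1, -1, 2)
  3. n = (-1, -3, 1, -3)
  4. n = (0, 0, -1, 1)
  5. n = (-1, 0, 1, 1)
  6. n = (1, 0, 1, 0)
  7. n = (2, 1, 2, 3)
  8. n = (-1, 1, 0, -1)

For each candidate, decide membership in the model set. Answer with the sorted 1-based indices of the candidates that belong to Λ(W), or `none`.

5

π⊥(n) = n₀ + n₁ζ³ + n₂ζ⁶ + n₃ζ⁹ where ζ = e^{iπ/4}.
candidate 1: n = (2, 1, -3, 0) → π⊥ ≈ (+1.2929, +3.7071); max(|x|,|y|,|x±y|/√2) = 3.7071 > 1 ⇒ ∉ W
candidate 2: n = (-2, 1, -1, 2) → π⊥ ≈ (-1.2929, +3.1213); max(|x|,|y|,|x±y|/√2) = 3.1213 > 1 ⇒ ∉ W
candidate 3: n = (-1, -3, 1, -3) → π⊥ ≈ (-1.0000, -5.2426); max(|x|,|y|,|x±y|/√2) = 5.2426 > 1 ⇒ ∉ W
candidate 4: n = (0, 0, -1, 1) → π⊥ ≈ (+0.7071, +1.7071); max(|x|,|y|,|x±y|/√2) = 1.7071 > 1 ⇒ ∉ W
candidate 5: n = (-1, 0, 1, 1) → π⊥ ≈ (-0.2929, -0.2929); max(|x|,|y|,|x±y|/√2) = 0.4142 ≤ 1 ⇒ ∈ W
candidate 6: n = (1, 0, 1, 0) → π⊥ ≈ (+1.0000, -1.0000); max(|x|,|y|,|x±y|/√2) = 1.4142 > 1 ⇒ ∉ W
candidate 7: n = (2, 1, 2, 3) → π⊥ ≈ (+3.4142, +0.8284); max(|x|,|y|,|x±y|/√2) = 3.4142 > 1 ⇒ ∉ W
candidate 8: n = (-1, 1, 0, -1) → π⊥ ≈ (-2.4142, +0.0000); max(|x|,|y|,|x±y|/√2) = 2.4142 > 1 ⇒ ∉ W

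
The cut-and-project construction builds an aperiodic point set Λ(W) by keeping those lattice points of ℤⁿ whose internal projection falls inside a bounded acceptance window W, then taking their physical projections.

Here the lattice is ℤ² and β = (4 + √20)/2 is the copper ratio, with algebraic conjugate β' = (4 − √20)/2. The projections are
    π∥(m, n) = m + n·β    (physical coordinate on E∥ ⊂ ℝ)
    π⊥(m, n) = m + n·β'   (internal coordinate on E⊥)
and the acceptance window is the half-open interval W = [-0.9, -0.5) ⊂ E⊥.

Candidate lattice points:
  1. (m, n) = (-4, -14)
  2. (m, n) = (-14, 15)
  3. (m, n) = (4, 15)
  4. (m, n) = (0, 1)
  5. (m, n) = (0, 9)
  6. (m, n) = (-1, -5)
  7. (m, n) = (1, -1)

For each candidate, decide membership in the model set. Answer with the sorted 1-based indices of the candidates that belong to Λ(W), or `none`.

Compute β' = (4−√20)/2 = -0.236068, so π⊥(m,n) = m -0.236068·n.
candidate 1: (m,n)=(-4,-14) → π∥ = -4-14·β ≈ -63.304952, π⊥ = -4-14·β' ≈ -0.695048 ∈ [-0.9, -0.5) ⇒ IN Λ
candidate 2: (m,n)=(-14,15) → π∥ = -14+15·β ≈ 49.541020, π⊥ = -14+15·β' ≈ -17.541020 ∉ [-0.9, -0.5) ⇒ out
candidate 3: (m,n)=(4,15) → π∥ = 4+15·β ≈ 67.541020, π⊥ = 4+15·β' ≈ 0.458980 ∉ [-0.9, -0.5) ⇒ out
candidate 4: (m,n)=(0,1) → π∥ = 0+1·β ≈ 4.236068, π⊥ = 0+1·β' ≈ -0.236068 ∉ [-0.9, -0.5) ⇒ out
candidate 5: (m,n)=(0,9) → π∥ = 0+9·β ≈ 38.124612, π⊥ = 0+9·β' ≈ -2.124612 ∉ [-0.9, -0.5) ⇒ out
candidate 6: (m,n)=(-1,-5) → π∥ = -1-5·β ≈ -22.180340, π⊥ = -1-5·β' ≈ 0.180340 ∉ [-0.9, -0.5) ⇒ out
candidate 7: (m,n)=(1,-1) → π∥ = 1-1·β ≈ -3.236068, π⊥ = 1-1·β' ≈ 1.236068 ∉ [-0.9, -0.5) ⇒ out

1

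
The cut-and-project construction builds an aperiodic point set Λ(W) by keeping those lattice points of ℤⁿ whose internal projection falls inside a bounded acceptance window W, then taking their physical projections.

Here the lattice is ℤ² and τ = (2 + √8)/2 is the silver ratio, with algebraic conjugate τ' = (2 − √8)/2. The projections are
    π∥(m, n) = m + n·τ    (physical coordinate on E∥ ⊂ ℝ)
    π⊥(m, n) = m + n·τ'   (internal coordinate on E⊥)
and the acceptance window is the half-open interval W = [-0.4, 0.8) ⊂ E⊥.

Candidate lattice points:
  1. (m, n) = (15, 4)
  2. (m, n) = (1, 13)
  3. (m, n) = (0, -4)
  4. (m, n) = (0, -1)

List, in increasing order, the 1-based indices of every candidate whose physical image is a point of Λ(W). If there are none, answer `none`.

4

Numerically τ ≈ 2.4142 and τ' = −1/τ ≈ -0.4142.
candidate 1: (m,n)=(15,4) → π∥ = 15+4·τ ≈ 24.6569, π⊥ = 15+4·τ' ≈ 13.3431 ∉ [-0.4, 0.8) ⇒ out
candidate 2: (m,n)=(1,13) → π∥ = 1+13·τ ≈ 32.3848, π⊥ = 1+13·τ' ≈ -4.3848 ∉ [-0.4, 0.8) ⇒ out
candidate 3: (m,n)=(0,-4) → π∥ = 0-4·τ ≈ -9.6569, π⊥ = 0-4·τ' ≈ 1.6569 ∉ [-0.4, 0.8) ⇒ out
candidate 4: (m,n)=(0,-1) → π∥ = 0-1·τ ≈ -2.4142, π⊥ = 0-1·τ' ≈ 0.4142 ∈ [-0.4, 0.8) ⇒ IN Λ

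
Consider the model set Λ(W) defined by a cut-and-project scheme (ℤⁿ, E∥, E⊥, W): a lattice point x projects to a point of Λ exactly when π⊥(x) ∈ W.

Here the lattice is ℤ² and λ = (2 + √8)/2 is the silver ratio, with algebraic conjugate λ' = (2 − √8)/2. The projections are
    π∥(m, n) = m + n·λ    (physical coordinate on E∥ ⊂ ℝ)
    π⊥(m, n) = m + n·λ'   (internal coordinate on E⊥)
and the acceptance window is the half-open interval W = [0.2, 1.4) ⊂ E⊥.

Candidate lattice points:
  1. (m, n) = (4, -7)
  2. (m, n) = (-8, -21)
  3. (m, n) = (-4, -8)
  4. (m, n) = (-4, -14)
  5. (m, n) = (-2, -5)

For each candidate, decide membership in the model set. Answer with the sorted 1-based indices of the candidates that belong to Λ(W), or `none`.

Numerically λ ≈ 2.4142 and λ' = −1/λ ≈ -0.4142.
candidate 1: (m,n)=(4,-7) → π∥ = 4-7·λ ≈ -12.8995, π⊥ = 4-7·λ' ≈ 6.8995 ∉ [0.2, 1.4) ⇒ out
candidate 2: (m,n)=(-8,-21) → π∥ = -8-21·λ ≈ -58.6985, π⊥ = -8-21·λ' ≈ 0.6985 ∈ [0.2, 1.4) ⇒ IN Λ
candidate 3: (m,n)=(-4,-8) → π∥ = -4-8·λ ≈ -23.3137, π⊥ = -4-8·λ' ≈ -0.6863 ∉ [0.2, 1.4) ⇒ out
candidate 4: (m,n)=(-4,-14) → π∥ = -4-14·λ ≈ -37.7990, π⊥ = -4-14·λ' ≈ 1.7990 ∉ [0.2, 1.4) ⇒ out
candidate 5: (m,n)=(-2,-5) → π∥ = -2-5·λ ≈ -14.0711, π⊥ = -2-5·λ' ≈ 0.0711 ∉ [0.2, 1.4) ⇒ out

2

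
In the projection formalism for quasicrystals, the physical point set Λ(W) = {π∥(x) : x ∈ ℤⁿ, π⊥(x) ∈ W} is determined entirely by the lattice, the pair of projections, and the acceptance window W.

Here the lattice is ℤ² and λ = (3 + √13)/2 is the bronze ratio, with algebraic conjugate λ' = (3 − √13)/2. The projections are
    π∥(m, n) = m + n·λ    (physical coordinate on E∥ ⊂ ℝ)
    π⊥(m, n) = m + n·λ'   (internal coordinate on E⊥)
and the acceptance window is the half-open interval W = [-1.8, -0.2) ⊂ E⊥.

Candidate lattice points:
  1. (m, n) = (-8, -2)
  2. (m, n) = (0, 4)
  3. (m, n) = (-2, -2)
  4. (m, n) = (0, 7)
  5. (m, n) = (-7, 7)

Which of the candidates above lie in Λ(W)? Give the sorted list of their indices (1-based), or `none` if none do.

Compute λ' = (3−√13)/2 = -0.302776, so π⊥(m,n) = m -0.302776·n.
[1] lift (-8,-2): star map gives -7.394449; window check -1.8 ≤ -7.394449 < -0.2 is false → out
[2] lift (0,4): star map gives -1.211103; window check -1.8 ≤ -1.211103 < -0.2 is true → IN Λ
[3] lift (-2,-2): star map gives -1.394449; window check -1.8 ≤ -1.394449 < -0.2 is true → IN Λ
[4] lift (0,7): star map gives -2.119429; window check -1.8 ≤ -2.119429 < -0.2 is false → out
[5] lift (-7,7): star map gives -9.119429; window check -1.8 ≤ -9.119429 < -0.2 is false → out

2, 3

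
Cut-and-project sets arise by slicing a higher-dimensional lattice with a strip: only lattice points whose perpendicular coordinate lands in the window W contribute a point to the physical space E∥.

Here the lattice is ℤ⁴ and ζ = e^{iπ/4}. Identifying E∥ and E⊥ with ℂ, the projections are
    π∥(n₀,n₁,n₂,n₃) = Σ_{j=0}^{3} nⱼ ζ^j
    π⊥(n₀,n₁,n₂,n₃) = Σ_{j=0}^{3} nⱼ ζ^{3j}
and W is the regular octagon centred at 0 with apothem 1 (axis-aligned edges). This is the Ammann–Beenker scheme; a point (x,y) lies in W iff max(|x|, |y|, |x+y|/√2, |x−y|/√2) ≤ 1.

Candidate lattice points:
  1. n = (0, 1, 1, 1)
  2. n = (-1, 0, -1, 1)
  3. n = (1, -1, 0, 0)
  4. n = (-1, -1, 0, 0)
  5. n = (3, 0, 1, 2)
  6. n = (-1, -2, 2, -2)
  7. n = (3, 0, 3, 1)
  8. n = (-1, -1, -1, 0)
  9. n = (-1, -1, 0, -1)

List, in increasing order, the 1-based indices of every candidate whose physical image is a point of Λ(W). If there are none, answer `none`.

1, 4, 8

Internal map: ζ^{3j} for j=0..3 gives (1,0), (−√2/2,√2/2), (0,−1), (√2/2,√2/2).
candidate 1: n = (0, 1, 1, 1) → π⊥ ≈ (+0.0000, +0.4142); max(|x|,|y|,|x±y|/√2) = 0.4142 ≤ 1 ⇒ ∈ W
candidate 2: n = (-1, 0, -1, 1) → π⊥ ≈ (-0.2929, +1.7071); max(|x|,|y|,|x±y|/√2) = 1.7071 > 1 ⇒ ∉ W
candidate 3: n = (1, -1, 0, 0) → π⊥ ≈ (+1.7071, -0.7071); max(|x|,|y|,|x±y|/√2) = 1.7071 > 1 ⇒ ∉ W
candidate 4: n = (-1, -1, 0, 0) → π⊥ ≈ (-0.2929, -0.7071); max(|x|,|y|,|x±y|/√2) = 0.7071 ≤ 1 ⇒ ∈ W
candidate 5: n = (3, 0, 1, 2) → π⊥ ≈ (+4.4142, +0.4142); max(|x|,|y|,|x±y|/√2) = 4.4142 > 1 ⇒ ∉ W
candidate 6: n = (-1, -2, 2, -2) → π⊥ ≈ (-1.0000, -4.8284); max(|x|,|y|,|x±y|/√2) = 4.8284 > 1 ⇒ ∉ W
candidate 7: n = (3, 0, 3, 1) → π⊥ ≈ (+3.7071, -2.2929); max(|x|,|y|,|x±y|/√2) = 4.2426 > 1 ⇒ ∉ W
candidate 8: n = (-1, -1, -1, 0) → π⊥ ≈ (-0.2929, +0.2929); max(|x|,|y|,|x±y|/√2) = 0.4142 ≤ 1 ⇒ ∈ W
candidate 9: n = (-1, -1, 0, -1) → π⊥ ≈ (-1.0000, -1.4142); max(|x|,|y|,|x±y|/√2) = 1.7071 > 1 ⇒ ∉ W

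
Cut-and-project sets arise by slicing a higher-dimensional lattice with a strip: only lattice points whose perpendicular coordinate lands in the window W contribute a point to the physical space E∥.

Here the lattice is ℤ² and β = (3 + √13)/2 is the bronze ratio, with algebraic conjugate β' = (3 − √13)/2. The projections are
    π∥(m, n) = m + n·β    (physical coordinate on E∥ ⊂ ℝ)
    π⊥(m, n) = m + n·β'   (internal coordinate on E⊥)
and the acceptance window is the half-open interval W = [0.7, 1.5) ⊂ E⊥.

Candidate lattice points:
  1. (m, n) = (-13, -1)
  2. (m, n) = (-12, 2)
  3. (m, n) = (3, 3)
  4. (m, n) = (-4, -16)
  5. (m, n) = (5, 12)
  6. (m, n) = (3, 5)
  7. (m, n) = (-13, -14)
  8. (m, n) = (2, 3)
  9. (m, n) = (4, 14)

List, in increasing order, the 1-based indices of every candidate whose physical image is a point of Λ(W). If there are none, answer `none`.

Compute β' = (3−√13)/2 = -0.30278, so π⊥(m,n) = m -0.30278·n.
candidate 1: (m,n)=(-13,-1) → π∥ = -13-1·β ≈ -16.30278, π⊥ = -13-1·β' ≈ -12.69722 ∉ [0.7, 1.5) ⇒ out
candidate 2: (m,n)=(-12,2) → π∥ = -12+2·β ≈ -5.39445, π⊥ = -12+2·β' ≈ -12.60555 ∉ [0.7, 1.5) ⇒ out
candidate 3: (m,n)=(3,3) → π∥ = 3+3·β ≈ 12.90833, π⊥ = 3+3·β' ≈ 2.09167 ∉ [0.7, 1.5) ⇒ out
candidate 4: (m,n)=(-4,-16) → π∥ = -4-16·β ≈ -56.84441, π⊥ = -4-16·β' ≈ 0.84441 ∈ [0.7, 1.5) ⇒ IN Λ
candidate 5: (m,n)=(5,12) → π∥ = 5+12·β ≈ 44.63331, π⊥ = 5+12·β' ≈ 1.36669 ∈ [0.7, 1.5) ⇒ IN Λ
candidate 6: (m,n)=(3,5) → π∥ = 3+5·β ≈ 19.51388, π⊥ = 3+5·β' ≈ 1.48612 ∈ [0.7, 1.5) ⇒ IN Λ
candidate 7: (m,n)=(-13,-14) → π∥ = -13-14·β ≈ -59.23886, π⊥ = -13-14·β' ≈ -8.76114 ∉ [0.7, 1.5) ⇒ out
candidate 8: (m,n)=(2,3) → π∥ = 2+3·β ≈ 11.90833, π⊥ = 2+3·β' ≈ 1.09167 ∈ [0.7, 1.5) ⇒ IN Λ
candidate 9: (m,n)=(4,14) → π∥ = 4+14·β ≈ 50.23886, π⊥ = 4+14·β' ≈ -0.23886 ∉ [0.7, 1.5) ⇒ out

4, 5, 6, 8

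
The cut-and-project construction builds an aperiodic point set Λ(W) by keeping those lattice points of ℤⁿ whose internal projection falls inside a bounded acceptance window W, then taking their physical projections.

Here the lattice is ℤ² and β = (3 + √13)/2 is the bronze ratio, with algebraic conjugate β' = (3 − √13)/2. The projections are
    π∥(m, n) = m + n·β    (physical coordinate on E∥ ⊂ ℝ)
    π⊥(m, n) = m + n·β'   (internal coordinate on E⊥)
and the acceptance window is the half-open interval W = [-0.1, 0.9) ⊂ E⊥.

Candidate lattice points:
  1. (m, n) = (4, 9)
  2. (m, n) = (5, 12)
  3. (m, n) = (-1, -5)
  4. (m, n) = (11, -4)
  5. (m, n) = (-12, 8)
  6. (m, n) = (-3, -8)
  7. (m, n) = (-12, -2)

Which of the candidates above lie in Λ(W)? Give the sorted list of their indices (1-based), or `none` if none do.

Numerically β ≈ 3.302776 and β' = −1/β ≈ -0.302776.
[1] lift (4,9): star map gives 1.275019; window check -0.1 ≤ 1.275019 < 0.9 is false → out
[2] lift (5,12): star map gives 1.366692; window check -0.1 ≤ 1.366692 < 0.9 is false → out
[3] lift (-1,-5): star map gives 0.513878; window check -0.1 ≤ 0.513878 < 0.9 is true → IN Λ
[4] lift (11,-4): star map gives 12.211103; window check -0.1 ≤ 12.211103 < 0.9 is false → out
[5] lift (-12,8): star map gives -14.422205; window check -0.1 ≤ -14.422205 < 0.9 is false → out
[6] lift (-3,-8): star map gives -0.577795; window check -0.1 ≤ -0.577795 < 0.9 is false → out
[7] lift (-12,-2): star map gives -11.394449; window check -0.1 ≤ -11.394449 < 0.9 is false → out

3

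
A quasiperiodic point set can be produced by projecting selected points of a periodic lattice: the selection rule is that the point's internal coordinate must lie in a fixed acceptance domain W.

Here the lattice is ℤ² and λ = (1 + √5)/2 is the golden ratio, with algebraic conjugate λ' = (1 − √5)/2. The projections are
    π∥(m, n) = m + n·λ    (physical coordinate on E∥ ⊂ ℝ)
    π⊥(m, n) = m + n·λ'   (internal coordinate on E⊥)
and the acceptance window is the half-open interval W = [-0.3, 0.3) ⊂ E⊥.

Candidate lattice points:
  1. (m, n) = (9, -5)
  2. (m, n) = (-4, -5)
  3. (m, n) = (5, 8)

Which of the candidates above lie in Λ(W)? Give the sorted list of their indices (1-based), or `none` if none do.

3

Compute λ' = (1−√5)/2 = -0.618034, so π⊥(m,n) = m -0.618034·n.
[1] lift (9,-5): star map gives 12.090170; window check -0.3 ≤ 12.090170 < 0.3 is false → out
[2] lift (-4,-5): star map gives -0.909830; window check -0.3 ≤ -0.909830 < 0.3 is false → out
[3] lift (5,8): star map gives 0.055728; window check -0.3 ≤ 0.055728 < 0.3 is true → IN Λ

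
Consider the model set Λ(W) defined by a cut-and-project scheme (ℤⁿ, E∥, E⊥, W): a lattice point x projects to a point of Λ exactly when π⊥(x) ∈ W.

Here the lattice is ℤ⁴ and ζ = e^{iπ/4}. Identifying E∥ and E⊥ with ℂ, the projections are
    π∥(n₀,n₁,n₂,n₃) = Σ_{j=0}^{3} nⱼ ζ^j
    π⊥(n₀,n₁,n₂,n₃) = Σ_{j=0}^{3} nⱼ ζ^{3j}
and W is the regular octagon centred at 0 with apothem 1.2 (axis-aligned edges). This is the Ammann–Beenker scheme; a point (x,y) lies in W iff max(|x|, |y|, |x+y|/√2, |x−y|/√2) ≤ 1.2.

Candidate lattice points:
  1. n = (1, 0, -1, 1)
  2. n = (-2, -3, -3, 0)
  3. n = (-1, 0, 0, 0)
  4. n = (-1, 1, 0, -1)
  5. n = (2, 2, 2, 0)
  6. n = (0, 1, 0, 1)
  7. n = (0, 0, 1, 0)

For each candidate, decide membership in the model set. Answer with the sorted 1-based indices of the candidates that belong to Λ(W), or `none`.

2, 3, 5, 7

With ζ = e^{iπ/4} the internal vectors are ζ^0,ζ^3,ζ^6,ζ^9.
candidate 1: n = (1, 0, -1, 1) → π⊥ ≈ (+1.7071, +1.7071); max(|x|,|y|,|x±y|/√2) = 2.4142 > 1.2 ⇒ ∉ W
candidate 2: n = (-2, -3, -3, 0) → π⊥ ≈ (+0.1213, +0.8787); max(|x|,|y|,|x±y|/√2) = 0.8787 ≤ 1.2 ⇒ ∈ W
candidate 3: n = (-1, 0, 0, 0) → π⊥ ≈ (-1.0000, +0.0000); max(|x|,|y|,|x±y|/√2) = 1.0000 ≤ 1.2 ⇒ ∈ W
candidate 4: n = (-1, 1, 0, -1) → π⊥ ≈ (-2.4142, +0.0000); max(|x|,|y|,|x±y|/√2) = 2.4142 > 1.2 ⇒ ∉ W
candidate 5: n = (2, 2, 2, 0) → π⊥ ≈ (+0.5858, -0.5858); max(|x|,|y|,|x±y|/√2) = 0.8284 ≤ 1.2 ⇒ ∈ W
candidate 6: n = (0, 1, 0, 1) → π⊥ ≈ (+0.0000, +1.4142); max(|x|,|y|,|x±y|/√2) = 1.4142 > 1.2 ⇒ ∉ W
candidate 7: n = (0, 0, 1, 0) → π⊥ ≈ (+0.0000, -1.0000); max(|x|,|y|,|x±y|/√2) = 1.0000 ≤ 1.2 ⇒ ∈ W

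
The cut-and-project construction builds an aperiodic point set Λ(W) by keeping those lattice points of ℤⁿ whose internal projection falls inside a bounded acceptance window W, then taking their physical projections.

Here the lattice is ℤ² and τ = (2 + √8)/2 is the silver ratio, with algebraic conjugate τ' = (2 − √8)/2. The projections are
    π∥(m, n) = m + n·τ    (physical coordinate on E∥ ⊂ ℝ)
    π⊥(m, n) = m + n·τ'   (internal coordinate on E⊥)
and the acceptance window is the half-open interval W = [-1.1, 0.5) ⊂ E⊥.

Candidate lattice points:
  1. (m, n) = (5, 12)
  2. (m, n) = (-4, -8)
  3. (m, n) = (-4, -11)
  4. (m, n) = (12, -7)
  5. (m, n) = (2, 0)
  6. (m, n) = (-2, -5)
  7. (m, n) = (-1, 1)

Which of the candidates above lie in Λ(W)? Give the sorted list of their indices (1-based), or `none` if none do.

1, 2, 6

Numerically τ ≈ 2.41421 and τ' = −1/τ ≈ -0.41421.
candidate 1: (m,n)=(5,12) → π∥ = 5+12·τ ≈ 33.97056, π⊥ = 5+12·τ' ≈ 0.02944 ∈ [-1.1, 0.5) ⇒ IN Λ
candidate 2: (m,n)=(-4,-8) → π∥ = -4-8·τ ≈ -23.31371, π⊥ = -4-8·τ' ≈ -0.68629 ∈ [-1.1, 0.5) ⇒ IN Λ
candidate 3: (m,n)=(-4,-11) → π∥ = -4-11·τ ≈ -30.55635, π⊥ = -4-11·τ' ≈ 0.55635 ∉ [-1.1, 0.5) ⇒ out
candidate 4: (m,n)=(12,-7) → π∥ = 12-7·τ ≈ -4.89949, π⊥ = 12-7·τ' ≈ 14.89949 ∉ [-1.1, 0.5) ⇒ out
candidate 5: (m,n)=(2,0) → π∥ = 2+0·τ ≈ 2.00000, π⊥ = 2+0·τ' ≈ 2.00000 ∉ [-1.1, 0.5) ⇒ out
candidate 6: (m,n)=(-2,-5) → π∥ = -2-5·τ ≈ -14.07107, π⊥ = -2-5·τ' ≈ 0.07107 ∈ [-1.1, 0.5) ⇒ IN Λ
candidate 7: (m,n)=(-1,1) → π∥ = -1+1·τ ≈ 1.41421, π⊥ = -1+1·τ' ≈ -1.41421 ∉ [-1.1, 0.5) ⇒ out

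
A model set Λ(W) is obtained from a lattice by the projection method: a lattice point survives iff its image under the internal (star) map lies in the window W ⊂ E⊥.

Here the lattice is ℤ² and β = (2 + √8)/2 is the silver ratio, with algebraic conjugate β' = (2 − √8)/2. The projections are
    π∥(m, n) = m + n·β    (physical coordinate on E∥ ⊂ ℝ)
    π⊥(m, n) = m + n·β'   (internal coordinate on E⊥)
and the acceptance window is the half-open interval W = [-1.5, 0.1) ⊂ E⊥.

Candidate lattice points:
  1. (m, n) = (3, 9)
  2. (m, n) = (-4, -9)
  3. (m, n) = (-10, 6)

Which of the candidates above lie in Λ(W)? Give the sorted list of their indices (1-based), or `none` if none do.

Compute β' = (2−√8)/2 = -0.4142, so π⊥(m,n) = m -0.4142·n.
candidate 1: (m,n)=(3,9) → π∥ = 3+9·β ≈ 24.7279, π⊥ = 3+9·β' ≈ -0.7279 ∈ [-1.5, 0.1) ⇒ IN Λ
candidate 2: (m,n)=(-4,-9) → π∥ = -4-9·β ≈ -25.7279, π⊥ = -4-9·β' ≈ -0.2721 ∈ [-1.5, 0.1) ⇒ IN Λ
candidate 3: (m,n)=(-10,6) → π∥ = -10+6·β ≈ 4.4853, π⊥ = -10+6·β' ≈ -12.4853 ∉ [-1.5, 0.1) ⇒ out

1, 2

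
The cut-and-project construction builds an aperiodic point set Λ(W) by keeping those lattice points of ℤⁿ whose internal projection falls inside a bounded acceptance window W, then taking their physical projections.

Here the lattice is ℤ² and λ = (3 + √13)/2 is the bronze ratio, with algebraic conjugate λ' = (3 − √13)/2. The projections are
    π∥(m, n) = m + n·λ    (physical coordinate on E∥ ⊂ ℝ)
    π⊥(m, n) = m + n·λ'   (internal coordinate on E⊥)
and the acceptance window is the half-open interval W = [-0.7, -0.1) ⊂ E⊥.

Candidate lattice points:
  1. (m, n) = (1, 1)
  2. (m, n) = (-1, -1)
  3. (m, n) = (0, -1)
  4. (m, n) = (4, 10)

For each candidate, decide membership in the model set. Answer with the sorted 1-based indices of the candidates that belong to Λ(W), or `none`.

2

Numerically λ ≈ 3.302776 and λ' = −1/λ ≈ -0.302776.
candidate 1: (m,n)=(1,1) → π∥ = 1+1·λ ≈ 4.302776, π⊥ = 1+1·λ' ≈ 0.697224 ∉ [-0.7, -0.1) ⇒ out
candidate 2: (m,n)=(-1,-1) → π∥ = -1-1·λ ≈ -4.302776, π⊥ = -1-1·λ' ≈ -0.697224 ∈ [-0.7, -0.1) ⇒ IN Λ
candidate 3: (m,n)=(0,-1) → π∥ = 0-1·λ ≈ -3.302776, π⊥ = 0-1·λ' ≈ 0.302776 ∉ [-0.7, -0.1) ⇒ out
candidate 4: (m,n)=(4,10) → π∥ = 4+10·λ ≈ 37.027756, π⊥ = 4+10·λ' ≈ 0.972244 ∉ [-0.7, -0.1) ⇒ out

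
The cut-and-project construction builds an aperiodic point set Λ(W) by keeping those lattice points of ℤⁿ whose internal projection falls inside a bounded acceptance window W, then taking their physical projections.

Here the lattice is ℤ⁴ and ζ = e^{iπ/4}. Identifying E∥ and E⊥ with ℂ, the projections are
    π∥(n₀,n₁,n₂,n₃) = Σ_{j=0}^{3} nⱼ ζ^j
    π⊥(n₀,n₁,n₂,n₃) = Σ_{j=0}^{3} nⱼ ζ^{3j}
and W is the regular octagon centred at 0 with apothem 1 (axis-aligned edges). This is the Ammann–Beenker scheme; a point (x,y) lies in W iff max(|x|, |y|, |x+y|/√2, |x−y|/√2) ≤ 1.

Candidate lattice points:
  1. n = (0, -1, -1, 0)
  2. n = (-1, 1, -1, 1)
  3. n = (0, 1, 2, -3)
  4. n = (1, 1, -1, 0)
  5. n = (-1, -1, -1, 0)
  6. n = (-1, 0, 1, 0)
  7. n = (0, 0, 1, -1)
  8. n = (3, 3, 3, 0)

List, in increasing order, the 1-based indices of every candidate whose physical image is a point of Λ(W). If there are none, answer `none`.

1, 5

Internal map: ζ^{3j} for j=0..3 gives (1,0), (−√2/2,√2/2), (0,−1), (√2/2,√2/2).
candidate 1: n = (0, -1, -1, 0) → π⊥ ≈ (+0.707107, +0.292893); max(|x|,|y|,|x±y|/√2) = 0.707107 ≤ 1 ⇒ ∈ W
candidate 2: n = (-1, 1, -1, 1) → π⊥ ≈ (-1.000000, +2.414214); max(|x|,|y|,|x±y|/√2) = 2.414214 > 1 ⇒ ∉ W
candidate 3: n = (0, 1, 2, -3) → π⊥ ≈ (-2.828427, -3.414214); max(|x|,|y|,|x±y|/√2) = 4.414214 > 1 ⇒ ∉ W
candidate 4: n = (1, 1, -1, 0) → π⊥ ≈ (+0.292893, +1.707107); max(|x|,|y|,|x±y|/√2) = 1.707107 > 1 ⇒ ∉ W
candidate 5: n = (-1, -1, -1, 0) → π⊥ ≈ (-0.292893, +0.292893); max(|x|,|y|,|x±y|/√2) = 0.414214 ≤ 1 ⇒ ∈ W
candidate 6: n = (-1, 0, 1, 0) → π⊥ ≈ (-1.000000, -1.000000); max(|x|,|y|,|x±y|/√2) = 1.414214 > 1 ⇒ ∉ W
candidate 7: n = (0, 0, 1, -1) → π⊥ ≈ (-0.707107, -1.707107); max(|x|,|y|,|x±y|/√2) = 1.707107 > 1 ⇒ ∉ W
candidate 8: n = (3, 3, 3, 0) → π⊥ ≈ (+0.878680, -0.878680); max(|x|,|y|,|x±y|/√2) = 1.242641 > 1 ⇒ ∉ W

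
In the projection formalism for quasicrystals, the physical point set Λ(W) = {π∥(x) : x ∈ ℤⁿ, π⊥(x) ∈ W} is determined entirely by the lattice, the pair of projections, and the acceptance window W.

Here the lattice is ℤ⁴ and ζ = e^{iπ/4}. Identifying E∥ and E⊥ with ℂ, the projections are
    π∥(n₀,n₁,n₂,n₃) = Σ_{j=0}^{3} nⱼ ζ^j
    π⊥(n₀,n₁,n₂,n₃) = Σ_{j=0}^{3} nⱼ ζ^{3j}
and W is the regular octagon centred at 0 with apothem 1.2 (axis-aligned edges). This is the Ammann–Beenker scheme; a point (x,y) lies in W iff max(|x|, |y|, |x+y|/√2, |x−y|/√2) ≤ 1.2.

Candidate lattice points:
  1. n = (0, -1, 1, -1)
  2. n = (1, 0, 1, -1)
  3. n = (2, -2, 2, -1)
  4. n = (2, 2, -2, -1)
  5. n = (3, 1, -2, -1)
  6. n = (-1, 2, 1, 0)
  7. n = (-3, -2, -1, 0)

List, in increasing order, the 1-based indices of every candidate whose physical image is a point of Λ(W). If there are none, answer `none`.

none

Internal map: ζ^{3j} for j=0..3 gives (1,0), (−√2/2,√2/2), (0,−1), (√2/2,√2/2).
#1 (0, -1, 1, -1): internal (0.00000, -2.41421); octagon support 2.41421 vs apothem 1.2 → ∉ W
#2 (1, 0, 1, -1): internal (0.29289, -1.70711); octagon support 1.70711 vs apothem 1.2 → ∉ W
#3 (2, -2, 2, -1): internal (2.70711, -4.12132); octagon support 4.82843 vs apothem 1.2 → ∉ W
#4 (2, 2, -2, -1): internal (-0.12132, 2.70711); octagon support 2.70711 vs apothem 1.2 → ∉ W
#5 (3, 1, -2, -1): internal (1.58579, 2.00000); octagon support 2.53553 vs apothem 1.2 → ∉ W
#6 (-1, 2, 1, 0): internal (-2.41421, 0.41421); octagon support 2.41421 vs apothem 1.2 → ∉ W
#7 (-3, -2, -1, 0): internal (-1.58579, -0.41421); octagon support 1.58579 vs apothem 1.2 → ∉ W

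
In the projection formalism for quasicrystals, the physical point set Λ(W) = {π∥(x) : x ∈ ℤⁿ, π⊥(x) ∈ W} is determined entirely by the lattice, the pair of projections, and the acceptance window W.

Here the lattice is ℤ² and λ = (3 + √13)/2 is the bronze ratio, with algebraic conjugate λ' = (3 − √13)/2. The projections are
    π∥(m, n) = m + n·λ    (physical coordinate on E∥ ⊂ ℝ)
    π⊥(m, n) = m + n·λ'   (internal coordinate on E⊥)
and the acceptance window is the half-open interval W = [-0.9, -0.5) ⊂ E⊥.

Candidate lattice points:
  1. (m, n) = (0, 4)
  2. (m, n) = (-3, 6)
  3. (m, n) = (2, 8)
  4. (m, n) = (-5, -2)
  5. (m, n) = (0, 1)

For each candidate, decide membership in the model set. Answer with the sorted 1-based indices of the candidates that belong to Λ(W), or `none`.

λ' = (3−√13)/2 ≈ -0.302776.
#1 (0,4): internal coord 0 + (4)·λ' = -1.211103; -1.211103 ∉ [-0.9, -0.5) → out
#2 (-3,6): internal coord -3 + (6)·λ' = -4.816654; -4.816654 ∉ [-0.9, -0.5) → out
#3 (2,8): internal coord 2 + (8)·λ' = -0.422205; -0.422205 ∉ [-0.9, -0.5) → out
#4 (-5,-2): internal coord -5 + (-2)·λ' = -4.394449; -4.394449 ∉ [-0.9, -0.5) → out
#5 (0,1): internal coord 0 + (1)·λ' = -0.302776; -0.302776 ∉ [-0.9, -0.5) → out

none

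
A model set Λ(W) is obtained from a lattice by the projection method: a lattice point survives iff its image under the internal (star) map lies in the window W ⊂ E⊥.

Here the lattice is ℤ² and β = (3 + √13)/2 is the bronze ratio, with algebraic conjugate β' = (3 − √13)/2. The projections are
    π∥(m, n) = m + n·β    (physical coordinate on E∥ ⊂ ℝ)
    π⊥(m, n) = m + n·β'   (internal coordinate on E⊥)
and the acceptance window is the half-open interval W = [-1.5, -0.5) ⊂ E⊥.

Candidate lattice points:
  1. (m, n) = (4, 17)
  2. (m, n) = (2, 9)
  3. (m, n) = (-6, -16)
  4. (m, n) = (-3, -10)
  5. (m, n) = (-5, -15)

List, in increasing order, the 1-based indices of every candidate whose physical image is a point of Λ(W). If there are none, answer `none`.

1, 2, 3

Numerically β ≈ 3.3028 and β' = −1/β ≈ -0.3028.
#1 (4,17): internal coord 4 + (17)·β' = -1.1472; -1.1472 ∈ [-1.5, -0.5) → IN Λ
#2 (2,9): internal coord 2 + (9)·β' = -0.7250; -0.7250 ∈ [-1.5, -0.5) → IN Λ
#3 (-6,-16): internal coord -6 + (-16)·β' = -1.1556; -1.1556 ∈ [-1.5, -0.5) → IN Λ
#4 (-3,-10): internal coord -3 + (-10)·β' = +0.0278; +0.0278 ∉ [-1.5, -0.5) → out
#5 (-5,-15): internal coord -5 + (-15)·β' = -0.4584; -0.4584 ∉ [-1.5, -0.5) → out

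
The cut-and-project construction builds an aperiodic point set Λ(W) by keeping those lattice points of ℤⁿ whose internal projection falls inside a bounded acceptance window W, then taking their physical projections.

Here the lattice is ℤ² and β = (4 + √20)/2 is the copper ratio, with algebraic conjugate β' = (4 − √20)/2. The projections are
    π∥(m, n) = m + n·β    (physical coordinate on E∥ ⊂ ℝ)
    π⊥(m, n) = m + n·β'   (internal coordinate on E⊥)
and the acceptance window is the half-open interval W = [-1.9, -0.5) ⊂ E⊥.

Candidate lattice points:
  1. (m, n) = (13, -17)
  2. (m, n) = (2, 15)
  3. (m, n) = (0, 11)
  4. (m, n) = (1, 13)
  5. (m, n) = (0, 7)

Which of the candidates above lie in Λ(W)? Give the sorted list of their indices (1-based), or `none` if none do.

2, 5

Numerically β ≈ 4.236068 and β' = −1/β ≈ -0.236068.
#1 (13,-17): internal coord 13 + (-17)·β' = +17.013156; +17.013156 ∉ [-1.9, -0.5) → out
#2 (2,15): internal coord 2 + (15)·β' = -1.541020; -1.541020 ∈ [-1.9, -0.5) → IN Λ
#3 (0,11): internal coord 0 + (11)·β' = -2.596748; -2.596748 ∉ [-1.9, -0.5) → out
#4 (1,13): internal coord 1 + (13)·β' = -2.068884; -2.068884 ∉ [-1.9, -0.5) → out
#5 (0,7): internal coord 0 + (7)·β' = -1.652476; -1.652476 ∈ [-1.9, -0.5) → IN Λ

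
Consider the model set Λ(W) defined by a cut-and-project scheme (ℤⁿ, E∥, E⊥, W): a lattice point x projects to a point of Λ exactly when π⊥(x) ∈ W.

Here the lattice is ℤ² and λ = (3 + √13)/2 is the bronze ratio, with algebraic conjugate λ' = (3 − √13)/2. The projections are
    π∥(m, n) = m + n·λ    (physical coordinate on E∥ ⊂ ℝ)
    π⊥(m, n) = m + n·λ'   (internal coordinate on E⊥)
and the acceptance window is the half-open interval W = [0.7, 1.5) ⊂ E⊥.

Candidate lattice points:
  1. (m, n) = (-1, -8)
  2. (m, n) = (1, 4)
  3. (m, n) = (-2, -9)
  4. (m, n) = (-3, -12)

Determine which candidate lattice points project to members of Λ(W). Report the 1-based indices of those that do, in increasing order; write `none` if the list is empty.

Compute λ' = (3−√13)/2 = -0.302776, so π⊥(m,n) = m -0.302776·n.
#1 (-1,-8): internal coord -1 + (-8)·λ' = +1.422205; +1.422205 ∈ [0.7, 1.5) → IN Λ
#2 (1,4): internal coord 1 + (4)·λ' = -0.211103; -0.211103 ∉ [0.7, 1.5) → out
#3 (-2,-9): internal coord -2 + (-9)·λ' = +0.724981; +0.724981 ∈ [0.7, 1.5) → IN Λ
#4 (-3,-12): internal coord -3 + (-12)·λ' = +0.633308; +0.633308 ∉ [0.7, 1.5) → out

1, 3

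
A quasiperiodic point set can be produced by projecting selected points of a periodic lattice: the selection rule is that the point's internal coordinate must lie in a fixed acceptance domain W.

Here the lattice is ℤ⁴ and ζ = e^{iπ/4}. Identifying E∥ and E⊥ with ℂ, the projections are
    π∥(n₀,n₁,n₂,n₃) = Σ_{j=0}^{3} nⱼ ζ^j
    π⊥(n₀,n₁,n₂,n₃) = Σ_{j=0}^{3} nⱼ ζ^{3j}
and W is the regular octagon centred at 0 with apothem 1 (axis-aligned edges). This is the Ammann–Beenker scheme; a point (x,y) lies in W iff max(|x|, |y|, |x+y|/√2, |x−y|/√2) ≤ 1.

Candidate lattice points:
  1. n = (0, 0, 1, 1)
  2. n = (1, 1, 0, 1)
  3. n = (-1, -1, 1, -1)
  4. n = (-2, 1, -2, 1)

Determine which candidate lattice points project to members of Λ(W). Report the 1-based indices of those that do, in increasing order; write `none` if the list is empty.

π⊥(n) = n₀ + n₁ζ³ + n₂ζ⁶ + n₃ζ⁹ where ζ = e^{iπ/4}.
candidate 1: n = (0, 0, 1, 1) → π⊥ ≈ (+0.70711, -0.29289); max(|x|,|y|,|x±y|/√2) = 0.70711 ≤ 1 ⇒ ∈ W
candidate 2: n = (1, 1, 0, 1) → π⊥ ≈ (+1.00000, +1.41421); max(|x|,|y|,|x±y|/√2) = 1.70711 > 1 ⇒ ∉ W
candidate 3: n = (-1, -1, 1, -1) → π⊥ ≈ (-1.00000, -2.41421); max(|x|,|y|,|x±y|/√2) = 2.41421 > 1 ⇒ ∉ W
candidate 4: n = (-2, 1, -2, 1) → π⊥ ≈ (-2.00000, +3.41421); max(|x|,|y|,|x±y|/√2) = 3.82843 > 1 ⇒ ∉ W

1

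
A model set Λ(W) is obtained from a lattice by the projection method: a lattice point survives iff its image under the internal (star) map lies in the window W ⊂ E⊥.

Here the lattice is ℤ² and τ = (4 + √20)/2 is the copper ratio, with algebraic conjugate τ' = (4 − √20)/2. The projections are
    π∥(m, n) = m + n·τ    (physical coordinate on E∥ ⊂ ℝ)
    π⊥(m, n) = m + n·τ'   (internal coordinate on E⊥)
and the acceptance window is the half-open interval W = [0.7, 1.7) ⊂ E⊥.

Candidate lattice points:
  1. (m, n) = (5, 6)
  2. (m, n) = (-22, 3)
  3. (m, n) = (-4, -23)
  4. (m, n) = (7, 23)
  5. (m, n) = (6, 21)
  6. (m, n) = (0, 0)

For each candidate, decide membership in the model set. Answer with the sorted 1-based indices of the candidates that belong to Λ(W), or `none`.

Numerically τ ≈ 4.2361 and τ' = −1/τ ≈ -0.2361.
#1 (5,6): internal coord 5 + (6)·τ' = +3.5836; +3.5836 ∉ [0.7, 1.7) → out
#2 (-22,3): internal coord -22 + (3)·τ' = -22.7082; -22.7082 ∉ [0.7, 1.7) → out
#3 (-4,-23): internal coord -4 + (-23)·τ' = +1.4296; +1.4296 ∈ [0.7, 1.7) → IN Λ
#4 (7,23): internal coord 7 + (23)·τ' = +1.5704; +1.5704 ∈ [0.7, 1.7) → IN Λ
#5 (6,21): internal coord 6 + (21)·τ' = +1.0426; +1.0426 ∈ [0.7, 1.7) → IN Λ
#6 (0,0): internal coord 0 + (0)·τ' = +0.0000; +0.0000 ∉ [0.7, 1.7) → out

3, 4, 5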